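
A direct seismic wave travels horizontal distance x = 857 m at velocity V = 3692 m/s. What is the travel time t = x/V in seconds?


t = x / V
= 857 / 3692
= 0.2321 s

0.2321


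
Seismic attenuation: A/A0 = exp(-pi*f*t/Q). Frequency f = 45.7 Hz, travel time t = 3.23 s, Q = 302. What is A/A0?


pi*f*t/Q = pi*45.7*3.23/302 = 1.535542
A/A0 = exp(-1.535542) = 0.215339

0.215339


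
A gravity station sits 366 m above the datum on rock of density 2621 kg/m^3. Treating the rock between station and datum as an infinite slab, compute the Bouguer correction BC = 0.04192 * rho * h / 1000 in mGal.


BC = 0.04192 * rho * h / 1000
= 0.04192 * 2621 * 366 / 1000
= 40.2133 mGal

40.2133


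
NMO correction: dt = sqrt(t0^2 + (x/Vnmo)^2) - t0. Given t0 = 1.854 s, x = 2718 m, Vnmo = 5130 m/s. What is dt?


x/Vnmo = 2718/5130 = 0.529825
(x/Vnmo)^2 = 0.280714
t0^2 = 3.437316
sqrt(3.437316 + 0.280714) = 1.928219
dt = 1.928219 - 1.854 = 0.074219

0.074219


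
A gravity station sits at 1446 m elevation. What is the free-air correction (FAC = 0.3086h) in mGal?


FAC = 0.3086 * h
= 0.3086 * 1446
= 446.2356 mGal

446.2356


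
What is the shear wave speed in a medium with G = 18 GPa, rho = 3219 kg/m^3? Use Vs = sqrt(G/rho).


Convert G to Pa: G = 18e9 Pa
Compute G/rho = 18e9 / 3219 = 5591798.6952
Vs = sqrt(5591798.6952) = 2364.7 m/s

2364.7


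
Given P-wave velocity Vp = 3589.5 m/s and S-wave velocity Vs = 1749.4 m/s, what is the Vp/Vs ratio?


Vp/Vs = 3589.5 / 1749.4
= 2.0518

2.0518


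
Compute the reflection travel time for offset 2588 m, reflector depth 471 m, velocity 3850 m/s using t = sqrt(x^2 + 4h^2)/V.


x^2 + 4h^2 = 2588^2 + 4*471^2 = 6697744 + 887364 = 7585108
sqrt(7585108) = 2754.1075
t = 2754.1075 / 3850 = 0.7154 s

0.7154


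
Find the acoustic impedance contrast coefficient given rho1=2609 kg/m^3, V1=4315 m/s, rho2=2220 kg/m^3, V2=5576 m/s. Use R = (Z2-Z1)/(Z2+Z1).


Z1 = 2609 * 4315 = 11257835
Z2 = 2220 * 5576 = 12378720
R = (12378720 - 11257835) / (12378720 + 11257835) = 1120885 / 23636555 = 0.0474

0.0474


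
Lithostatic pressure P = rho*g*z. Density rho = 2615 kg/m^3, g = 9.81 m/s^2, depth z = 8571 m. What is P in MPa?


P = rho * g * z / 1e6
= 2615 * 9.81 * 8571 / 1e6
= 219873148.65 / 1e6
= 219.8731 MPa

219.8731


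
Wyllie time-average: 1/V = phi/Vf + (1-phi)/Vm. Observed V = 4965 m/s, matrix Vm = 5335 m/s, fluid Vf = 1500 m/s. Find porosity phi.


1/V - 1/Vm = 1/4965 - 1/5335 = 1.397e-05
1/Vf - 1/Vm = 1/1500 - 1/5335 = 0.00047923
phi = 1.397e-05 / 0.00047923 = 0.0291

0.0291


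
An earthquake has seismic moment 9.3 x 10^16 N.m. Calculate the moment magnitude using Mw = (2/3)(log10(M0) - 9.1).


log10(M0) = log10(9.3 x 10^16) = 16.9685
Mw = 2/3 * (16.9685 - 9.1)
= 2/3 * 7.8685
= 5.25

5.25


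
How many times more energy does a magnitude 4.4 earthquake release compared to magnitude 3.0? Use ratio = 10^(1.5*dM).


M2 - M1 = 4.4 - 3.0 = 1.4
1.5 * 1.4 = 2.1
ratio = 10^2.1 = 125.89

125.89


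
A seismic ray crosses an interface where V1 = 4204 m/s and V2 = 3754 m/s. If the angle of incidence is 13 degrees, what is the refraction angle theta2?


sin(theta1) = sin(13 deg) = 0.224951
sin(theta2) = V2/V1 * sin(theta1) = 3754/4204 * 0.224951 = 0.200872
theta2 = arcsin(0.200872) = 11.588 degrees

11.588


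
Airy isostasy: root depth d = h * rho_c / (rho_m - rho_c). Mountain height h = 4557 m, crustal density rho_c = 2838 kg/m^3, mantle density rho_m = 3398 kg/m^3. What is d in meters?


rho_m - rho_c = 3398 - 2838 = 560
d = 4557 * 2838 / 560
= 12932766 / 560
= 23094.22 m

23094.22


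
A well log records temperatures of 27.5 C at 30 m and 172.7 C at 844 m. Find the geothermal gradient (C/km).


dT = 172.7 - 27.5 = 145.2 C
dz = 844 - 30 = 814 m
gradient = dT/dz * 1000 = 145.2/814 * 1000 = 178.3784 C/km

178.3784


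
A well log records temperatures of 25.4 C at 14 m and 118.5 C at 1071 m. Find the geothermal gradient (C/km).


dT = 118.5 - 25.4 = 93.1 C
dz = 1071 - 14 = 1057 m
gradient = dT/dz * 1000 = 93.1/1057 * 1000 = 88.0795 C/km

88.0795


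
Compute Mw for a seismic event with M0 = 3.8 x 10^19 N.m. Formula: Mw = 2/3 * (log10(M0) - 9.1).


log10(M0) = log10(3.8 x 10^19) = 19.5798
Mw = 2/3 * (19.5798 - 9.1)
= 2/3 * 10.4798
= 6.99

6.99


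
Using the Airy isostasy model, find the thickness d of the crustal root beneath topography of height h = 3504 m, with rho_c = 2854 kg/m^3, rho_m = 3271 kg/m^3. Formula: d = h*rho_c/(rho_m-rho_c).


rho_m - rho_c = 3271 - 2854 = 417
d = 3504 * 2854 / 417
= 10000416 / 417
= 23981.81 m

23981.81


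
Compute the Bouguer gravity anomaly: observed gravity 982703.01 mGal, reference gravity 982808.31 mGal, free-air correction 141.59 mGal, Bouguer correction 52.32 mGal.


BA = g_obs - g_ref + FAC - BC
= 982703.01 - 982808.31 + 141.59 - 52.32
= -16.03 mGal

-16.03


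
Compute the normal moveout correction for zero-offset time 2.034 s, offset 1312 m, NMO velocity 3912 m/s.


x/Vnmo = 1312/3912 = 0.335378
(x/Vnmo)^2 = 0.112479
t0^2 = 4.137156
sqrt(4.137156 + 0.112479) = 2.061464
dt = 2.061464 - 2.034 = 0.027464

0.027464


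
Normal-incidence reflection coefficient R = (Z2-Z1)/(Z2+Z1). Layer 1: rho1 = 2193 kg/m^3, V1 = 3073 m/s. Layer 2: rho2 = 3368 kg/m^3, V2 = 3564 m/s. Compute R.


Z1 = 2193 * 3073 = 6739089
Z2 = 3368 * 3564 = 12003552
R = (12003552 - 6739089) / (12003552 + 6739089) = 5264463 / 18742641 = 0.2809

0.2809


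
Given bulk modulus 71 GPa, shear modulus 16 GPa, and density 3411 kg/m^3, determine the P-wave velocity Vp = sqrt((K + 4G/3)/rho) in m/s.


First compute the effective modulus:
K + 4G/3 = 71e9 + 4*16e9/3 = 92333333333.33 Pa
Then divide by density:
92333333333.33 / 3411 = 27069285.6445 Pa/(kg/m^3)
Take the square root:
Vp = sqrt(27069285.6445) = 5202.82 m/s

5202.82


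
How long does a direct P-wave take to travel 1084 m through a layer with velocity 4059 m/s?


t = x / V
= 1084 / 4059
= 0.2671 s

0.2671


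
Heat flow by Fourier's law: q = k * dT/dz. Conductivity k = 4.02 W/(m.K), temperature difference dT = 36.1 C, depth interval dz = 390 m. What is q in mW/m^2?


q = k * dT / dz * 1000
= 4.02 * 36.1 / 390 * 1000
= 0.372108 * 1000
= 372.1077 mW/m^2

372.1077


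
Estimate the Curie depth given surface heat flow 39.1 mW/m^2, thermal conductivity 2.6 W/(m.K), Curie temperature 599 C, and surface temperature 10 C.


T_Curie - T_surf = 599 - 10 = 589 C
Convert q to W/m^2: 39.1 mW/m^2 = 0.0391 W/m^2
d = 589 * 2.6 / 0.0391 = 39166.24 m

39166.24


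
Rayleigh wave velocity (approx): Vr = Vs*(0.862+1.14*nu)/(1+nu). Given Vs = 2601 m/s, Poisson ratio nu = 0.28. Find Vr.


Numerator factor = 0.862 + 1.14*0.28 = 1.1812
Denominator = 1 + 0.28 = 1.28
Vr = 2601 * 1.1812 / 1.28 = 2400.24 m/s

2400.24


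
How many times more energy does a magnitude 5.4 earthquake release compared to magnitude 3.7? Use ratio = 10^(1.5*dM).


M2 - M1 = 5.4 - 3.7 = 1.7
1.5 * 1.7 = 2.55
ratio = 10^2.55 = 354.81

354.81


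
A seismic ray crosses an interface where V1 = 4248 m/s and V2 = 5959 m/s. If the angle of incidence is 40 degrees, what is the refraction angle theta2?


sin(theta1) = sin(40 deg) = 0.642788
sin(theta2) = V2/V1 * sin(theta1) = 5959/4248 * 0.642788 = 0.901688
theta2 = arcsin(0.901688) = 64.3809 degrees

64.3809


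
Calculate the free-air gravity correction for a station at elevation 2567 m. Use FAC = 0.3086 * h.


FAC = 0.3086 * h
= 0.3086 * 2567
= 792.1762 mGal

792.1762


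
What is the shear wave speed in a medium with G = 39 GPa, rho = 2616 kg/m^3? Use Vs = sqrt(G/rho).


Convert G to Pa: G = 39e9 Pa
Compute G/rho = 39e9 / 2616 = 14908256.8807
Vs = sqrt(14908256.8807) = 3861.12 m/s

3861.12


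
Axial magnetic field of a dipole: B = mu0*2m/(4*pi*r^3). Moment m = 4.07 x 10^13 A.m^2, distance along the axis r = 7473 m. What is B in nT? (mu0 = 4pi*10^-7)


m = 4.07 x 10^13 = 40700000000000 A.m^2
2m = 81400000000000 A.m^2
r^3 = 7473^3 = 417335132817
B = (4pi*10^-7) * 81400000000000 / (4*pi * 417335132817) * 1e9
= 102290256.800884 / 5244387949371.23 * 1e9
= 19504.7082 nT

19504.7082


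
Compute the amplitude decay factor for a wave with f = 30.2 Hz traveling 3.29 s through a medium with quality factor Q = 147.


pi*f*t/Q = pi*30.2*3.29/147 = 2.123417
A/A0 = exp(-2.123417) = 0.119622

0.119622


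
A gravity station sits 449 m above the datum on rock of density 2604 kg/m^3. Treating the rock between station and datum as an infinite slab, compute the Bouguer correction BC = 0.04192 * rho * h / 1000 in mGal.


BC = 0.04192 * rho * h / 1000
= 0.04192 * 2604 * 449 / 1000
= 49.0127 mGal

49.0127


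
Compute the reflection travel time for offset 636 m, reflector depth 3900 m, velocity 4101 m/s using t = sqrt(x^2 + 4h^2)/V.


x^2 + 4h^2 = 636^2 + 4*3900^2 = 404496 + 60840000 = 61244496
sqrt(61244496) = 7825.8863
t = 7825.8863 / 4101 = 1.9083 s

1.9083


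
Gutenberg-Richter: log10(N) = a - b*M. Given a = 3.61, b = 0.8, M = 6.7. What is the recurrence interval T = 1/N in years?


log10(N) = 3.61 - 0.8*6.7 = -1.75
N = 10^-1.75 = 0.017783
T = 1/N = 1/0.017783 = 56.2341 years

56.2341


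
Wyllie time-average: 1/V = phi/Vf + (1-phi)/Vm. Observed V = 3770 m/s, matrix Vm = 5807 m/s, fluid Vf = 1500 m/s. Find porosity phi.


1/V - 1/Vm = 1/3770 - 1/5807 = 9.305e-05
1/Vf - 1/Vm = 1/1500 - 1/5807 = 0.00049446
phi = 9.305e-05 / 0.00049446 = 0.1882

0.1882


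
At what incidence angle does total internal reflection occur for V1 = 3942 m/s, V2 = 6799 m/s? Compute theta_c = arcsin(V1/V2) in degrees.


V1/V2 = 3942/6799 = 0.579791
theta_c = arcsin(0.579791) = 35.4359 degrees

35.4359


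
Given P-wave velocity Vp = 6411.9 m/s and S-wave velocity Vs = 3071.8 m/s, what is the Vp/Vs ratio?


Vp/Vs = 6411.9 / 3071.8
= 2.0873

2.0873


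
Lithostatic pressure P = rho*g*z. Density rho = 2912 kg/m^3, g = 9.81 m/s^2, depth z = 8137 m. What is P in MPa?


P = rho * g * z / 1e6
= 2912 * 9.81 * 8137 / 1e6
= 232447400.64 / 1e6
= 232.4474 MPa

232.4474


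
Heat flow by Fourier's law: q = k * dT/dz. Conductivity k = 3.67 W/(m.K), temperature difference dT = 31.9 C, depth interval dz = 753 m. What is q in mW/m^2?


q = k * dT / dz * 1000
= 3.67 * 31.9 / 753 * 1000
= 0.155475 * 1000
= 155.4754 mW/m^2

155.4754


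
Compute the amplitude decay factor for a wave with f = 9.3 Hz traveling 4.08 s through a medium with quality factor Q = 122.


pi*f*t/Q = pi*9.3*4.08/122 = 0.977087
A/A0 = exp(-0.977087) = 0.376406

0.376406


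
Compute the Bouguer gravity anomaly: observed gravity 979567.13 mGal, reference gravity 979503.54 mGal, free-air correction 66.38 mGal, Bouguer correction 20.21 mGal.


BA = g_obs - g_ref + FAC - BC
= 979567.13 - 979503.54 + 66.38 - 20.21
= 109.76 mGal

109.76


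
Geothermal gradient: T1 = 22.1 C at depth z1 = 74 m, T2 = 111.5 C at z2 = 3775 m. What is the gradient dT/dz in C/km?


dT = 111.5 - 22.1 = 89.4 C
dz = 3775 - 74 = 3701 m
gradient = dT/dz * 1000 = 89.4/3701 * 1000 = 24.1556 C/km

24.1556


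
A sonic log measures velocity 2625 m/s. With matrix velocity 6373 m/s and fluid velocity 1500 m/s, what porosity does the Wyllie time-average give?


1/V - 1/Vm = 1/2625 - 1/6373 = 0.00022404
1/Vf - 1/Vm = 1/1500 - 1/6373 = 0.00050975
phi = 0.00022404 / 0.00050975 = 0.4395

0.4395


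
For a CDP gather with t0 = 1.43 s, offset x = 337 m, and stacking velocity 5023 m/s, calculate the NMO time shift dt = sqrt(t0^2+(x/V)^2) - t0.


x/Vnmo = 337/5023 = 0.067091
(x/Vnmo)^2 = 0.004501
t0^2 = 2.0449
sqrt(2.0449 + 0.004501) = 1.431573
dt = 1.431573 - 1.43 = 0.001573

0.001573


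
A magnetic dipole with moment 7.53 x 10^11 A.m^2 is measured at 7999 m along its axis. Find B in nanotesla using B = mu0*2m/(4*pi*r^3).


m = 7.53 x 10^11 = 753000000000 A.m^2
2m = 1506000000000 A.m^2
r^3 = 7999^3 = 511808023999
B = (4pi*10^-7) * 1506000000000 / (4*pi * 511808023999) * 1e9
= 1892495.414522 / 6431569312974.27 * 1e9
= 294.251 nT

294.251


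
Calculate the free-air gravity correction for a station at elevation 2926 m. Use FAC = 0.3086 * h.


FAC = 0.3086 * h
= 0.3086 * 2926
= 902.9636 mGal

902.9636


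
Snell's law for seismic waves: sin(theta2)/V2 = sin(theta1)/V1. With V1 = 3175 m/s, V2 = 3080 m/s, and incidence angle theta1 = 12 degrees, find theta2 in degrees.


sin(theta1) = sin(12 deg) = 0.207912
sin(theta2) = V2/V1 * sin(theta1) = 3080/3175 * 0.207912 = 0.201691
theta2 = arcsin(0.201691) = 11.6358 degrees

11.6358


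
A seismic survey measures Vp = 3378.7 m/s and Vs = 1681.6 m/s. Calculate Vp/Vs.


Vp/Vs = 3378.7 / 1681.6
= 2.0092

2.0092


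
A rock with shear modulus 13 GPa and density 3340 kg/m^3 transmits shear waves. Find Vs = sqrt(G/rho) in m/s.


Convert G to Pa: G = 13e9 Pa
Compute G/rho = 13e9 / 3340 = 3892215.5689
Vs = sqrt(3892215.5689) = 1972.87 m/s

1972.87


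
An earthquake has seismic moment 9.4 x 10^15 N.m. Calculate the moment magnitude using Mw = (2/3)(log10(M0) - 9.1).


log10(M0) = log10(9.4 x 10^15) = 15.9731
Mw = 2/3 * (15.9731 - 9.1)
= 2/3 * 6.8731
= 4.58

4.58


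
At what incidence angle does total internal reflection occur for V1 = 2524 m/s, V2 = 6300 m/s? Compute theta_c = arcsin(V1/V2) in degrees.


V1/V2 = 2524/6300 = 0.400635
theta_c = arcsin(0.400635) = 23.6179 degrees

23.6179


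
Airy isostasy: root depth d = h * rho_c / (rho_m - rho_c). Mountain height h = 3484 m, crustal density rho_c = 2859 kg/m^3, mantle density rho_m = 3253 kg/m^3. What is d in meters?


rho_m - rho_c = 3253 - 2859 = 394
d = 3484 * 2859 / 394
= 9960756 / 394
= 25281.11 m

25281.11


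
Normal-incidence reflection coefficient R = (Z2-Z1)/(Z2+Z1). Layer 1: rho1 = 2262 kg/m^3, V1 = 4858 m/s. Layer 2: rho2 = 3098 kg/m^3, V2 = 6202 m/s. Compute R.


Z1 = 2262 * 4858 = 10988796
Z2 = 3098 * 6202 = 19213796
R = (19213796 - 10988796) / (19213796 + 10988796) = 8225000 / 30202592 = 0.2723

0.2723


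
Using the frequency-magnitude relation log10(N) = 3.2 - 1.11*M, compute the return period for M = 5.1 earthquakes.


log10(N) = 3.2 - 1.11*5.1 = -2.461
N = 10^-2.461 = 0.003459
T = 1/N = 1/0.003459 = 289.068 years

289.068


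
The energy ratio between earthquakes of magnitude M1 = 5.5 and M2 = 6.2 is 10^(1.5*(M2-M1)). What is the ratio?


M2 - M1 = 6.2 - 5.5 = 0.7
1.5 * 0.7 = 1.05
ratio = 10^1.05 = 11.22

11.22


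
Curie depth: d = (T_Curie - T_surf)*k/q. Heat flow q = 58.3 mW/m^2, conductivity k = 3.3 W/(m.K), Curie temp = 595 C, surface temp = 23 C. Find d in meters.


T_Curie - T_surf = 595 - 23 = 572 C
Convert q to W/m^2: 58.3 mW/m^2 = 0.0583 W/m^2
d = 572 * 3.3 / 0.0583 = 32377.36 m

32377.36


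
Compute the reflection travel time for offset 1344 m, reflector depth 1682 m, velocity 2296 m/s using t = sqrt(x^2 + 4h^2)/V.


x^2 + 4h^2 = 1344^2 + 4*1682^2 = 1806336 + 11316496 = 13122832
sqrt(13122832) = 3622.545
t = 3622.545 / 2296 = 1.5778 s

1.5778


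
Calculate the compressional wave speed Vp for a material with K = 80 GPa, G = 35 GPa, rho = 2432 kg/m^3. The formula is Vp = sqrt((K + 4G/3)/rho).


First compute the effective modulus:
K + 4G/3 = 80e9 + 4*35e9/3 = 126666666666.67 Pa
Then divide by density:
126666666666.67 / 2432 = 52083333.3333 Pa/(kg/m^3)
Take the square root:
Vp = sqrt(52083333.3333) = 7216.88 m/s

7216.88


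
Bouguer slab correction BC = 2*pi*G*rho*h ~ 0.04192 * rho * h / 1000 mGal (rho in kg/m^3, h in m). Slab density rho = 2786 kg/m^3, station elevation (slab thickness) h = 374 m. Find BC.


BC = 0.04192 * rho * h / 1000
= 0.04192 * 2786 * 374 / 1000
= 43.6791 mGal

43.6791


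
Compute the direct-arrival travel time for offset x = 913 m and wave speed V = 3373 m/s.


t = x / V
= 913 / 3373
= 0.2707 s

0.2707


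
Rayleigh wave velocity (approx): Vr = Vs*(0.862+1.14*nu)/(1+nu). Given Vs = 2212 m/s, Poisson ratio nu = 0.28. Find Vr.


Numerator factor = 0.862 + 1.14*0.28 = 1.1812
Denominator = 1 + 0.28 = 1.28
Vr = 2212 * 1.1812 / 1.28 = 2041.26 m/s

2041.26


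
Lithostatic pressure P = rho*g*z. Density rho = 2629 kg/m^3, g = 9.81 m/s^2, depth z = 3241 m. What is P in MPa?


P = rho * g * z / 1e6
= 2629 * 9.81 * 3241 / 1e6
= 83586978.09 / 1e6
= 83.587 MPa

83.587


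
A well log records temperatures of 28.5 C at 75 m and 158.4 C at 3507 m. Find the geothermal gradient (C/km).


dT = 158.4 - 28.5 = 129.9 C
dz = 3507 - 75 = 3432 m
gradient = dT/dz * 1000 = 129.9/3432 * 1000 = 37.8497 C/km

37.8497


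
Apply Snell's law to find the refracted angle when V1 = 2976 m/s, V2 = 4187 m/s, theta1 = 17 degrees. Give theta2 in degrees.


sin(theta1) = sin(17 deg) = 0.292372
sin(theta2) = V2/V1 * sin(theta1) = 4187/2976 * 0.292372 = 0.411344
theta2 = arcsin(0.411344) = 24.2893 degrees

24.2893


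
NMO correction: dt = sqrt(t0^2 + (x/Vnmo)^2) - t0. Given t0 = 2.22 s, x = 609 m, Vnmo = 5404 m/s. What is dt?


x/Vnmo = 609/5404 = 0.112694
(x/Vnmo)^2 = 0.0127
t0^2 = 4.9284
sqrt(4.9284 + 0.0127) = 2.222859
dt = 2.222859 - 2.22 = 0.002859

0.002859


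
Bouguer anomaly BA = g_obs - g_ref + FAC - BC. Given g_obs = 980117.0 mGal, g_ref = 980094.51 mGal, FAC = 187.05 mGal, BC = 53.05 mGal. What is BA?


BA = g_obs - g_ref + FAC - BC
= 980117.0 - 980094.51 + 187.05 - 53.05
= 156.49 mGal

156.49


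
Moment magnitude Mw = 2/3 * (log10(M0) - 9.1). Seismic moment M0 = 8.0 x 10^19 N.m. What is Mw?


log10(M0) = log10(8.0 x 10^19) = 19.9031
Mw = 2/3 * (19.9031 - 9.1)
= 2/3 * 10.8031
= 7.2

7.2


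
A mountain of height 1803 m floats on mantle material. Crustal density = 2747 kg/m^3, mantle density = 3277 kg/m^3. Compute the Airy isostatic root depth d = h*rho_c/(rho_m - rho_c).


rho_m - rho_c = 3277 - 2747 = 530
d = 1803 * 2747 / 530
= 4952841 / 530
= 9344.98 m

9344.98


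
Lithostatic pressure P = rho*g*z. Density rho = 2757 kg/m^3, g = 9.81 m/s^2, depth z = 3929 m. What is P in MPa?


P = rho * g * z / 1e6
= 2757 * 9.81 * 3929 / 1e6
= 106264401.93 / 1e6
= 106.2644 MPa

106.2644


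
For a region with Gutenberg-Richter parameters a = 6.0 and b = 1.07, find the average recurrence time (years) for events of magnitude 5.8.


log10(N) = 6.0 - 1.07*5.8 = -0.206
N = 10^-0.206 = 0.6223
T = 1/N = 1/0.6223 = 1.6069 years

1.6069


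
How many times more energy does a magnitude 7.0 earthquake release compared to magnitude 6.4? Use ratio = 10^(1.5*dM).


M2 - M1 = 7.0 - 6.4 = 0.6
1.5 * 0.6 = 0.9
ratio = 10^0.9 = 7.94

7.94


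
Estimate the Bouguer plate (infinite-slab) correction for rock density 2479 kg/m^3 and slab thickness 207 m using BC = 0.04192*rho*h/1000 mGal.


BC = 0.04192 * rho * h / 1000
= 0.04192 * 2479 * 207 / 1000
= 21.5114 mGal

21.5114


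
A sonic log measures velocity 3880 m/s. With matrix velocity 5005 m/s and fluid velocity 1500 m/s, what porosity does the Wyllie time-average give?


1/V - 1/Vm = 1/3880 - 1/5005 = 5.793e-05
1/Vf - 1/Vm = 1/1500 - 1/5005 = 0.00046687
phi = 5.793e-05 / 0.00046687 = 0.1241

0.1241


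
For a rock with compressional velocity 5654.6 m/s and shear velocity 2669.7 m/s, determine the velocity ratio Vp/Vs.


Vp/Vs = 5654.6 / 2669.7
= 2.1181

2.1181


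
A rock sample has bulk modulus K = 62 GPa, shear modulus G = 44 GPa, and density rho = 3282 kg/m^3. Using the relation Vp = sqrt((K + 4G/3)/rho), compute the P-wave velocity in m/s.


First compute the effective modulus:
K + 4G/3 = 62e9 + 4*44e9/3 = 120666666666.67 Pa
Then divide by density:
120666666666.67 / 3282 = 36766199.4719 Pa/(kg/m^3)
Take the square root:
Vp = sqrt(36766199.4719) = 6063.51 m/s

6063.51


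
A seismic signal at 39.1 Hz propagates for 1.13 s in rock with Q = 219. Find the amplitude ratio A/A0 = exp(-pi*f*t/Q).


pi*f*t/Q = pi*39.1*1.13/219 = 0.633813
A/A0 = exp(-0.633813) = 0.530565

0.530565


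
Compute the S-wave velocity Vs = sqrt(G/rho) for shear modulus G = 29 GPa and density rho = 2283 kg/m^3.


Convert G to Pa: G = 29e9 Pa
Compute G/rho = 29e9 / 2283 = 12702584.3189
Vs = sqrt(12702584.3189) = 3564.07 m/s

3564.07


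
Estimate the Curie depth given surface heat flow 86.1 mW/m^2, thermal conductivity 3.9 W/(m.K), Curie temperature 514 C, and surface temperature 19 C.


T_Curie - T_surf = 514 - 19 = 495 C
Convert q to W/m^2: 86.1 mW/m^2 = 0.0861 W/m^2
d = 495 * 3.9 / 0.0861 = 22421.6 m

22421.6


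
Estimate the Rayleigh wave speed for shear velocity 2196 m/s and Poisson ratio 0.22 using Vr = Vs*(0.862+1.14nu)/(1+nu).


Numerator factor = 0.862 + 1.14*0.22 = 1.1128
Denominator = 1 + 0.22 = 1.22
Vr = 2196 * 1.1128 / 1.22 = 2003.04 m/s

2003.04


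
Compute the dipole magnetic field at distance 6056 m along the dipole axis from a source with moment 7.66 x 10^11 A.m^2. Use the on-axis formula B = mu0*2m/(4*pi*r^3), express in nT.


m = 7.66 x 10^11 = 766000000000 A.m^2
2m = 1532000000000 A.m^2
r^3 = 6056^3 = 222104623616
B = (4pi*10^-7) * 1532000000000 / (4*pi * 222104623616) * 1e9
= 1925167.97812 / 2791049015521.41 * 1e9
= 689.765 nT

689.765


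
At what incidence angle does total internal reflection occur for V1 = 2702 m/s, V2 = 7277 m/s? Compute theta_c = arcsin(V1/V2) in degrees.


V1/V2 = 2702/7277 = 0.371307
theta_c = arcsin(0.371307) = 21.7962 degrees

21.7962


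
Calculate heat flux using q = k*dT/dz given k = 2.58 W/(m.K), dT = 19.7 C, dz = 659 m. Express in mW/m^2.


q = k * dT / dz * 1000
= 2.58 * 19.7 / 659 * 1000
= 0.077126 * 1000
= 77.1259 mW/m^2

77.1259


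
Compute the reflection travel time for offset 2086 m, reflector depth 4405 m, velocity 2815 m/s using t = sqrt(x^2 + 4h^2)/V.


x^2 + 4h^2 = 2086^2 + 4*4405^2 = 4351396 + 77616100 = 81967496
sqrt(81967496) = 9053.5902
t = 9053.5902 / 2815 = 3.2162 s

3.2162


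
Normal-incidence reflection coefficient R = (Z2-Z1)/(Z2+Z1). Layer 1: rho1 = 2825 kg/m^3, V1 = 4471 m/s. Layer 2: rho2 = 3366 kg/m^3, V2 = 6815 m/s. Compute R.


Z1 = 2825 * 4471 = 12630575
Z2 = 3366 * 6815 = 22939290
R = (22939290 - 12630575) / (22939290 + 12630575) = 10308715 / 35569865 = 0.2898

0.2898


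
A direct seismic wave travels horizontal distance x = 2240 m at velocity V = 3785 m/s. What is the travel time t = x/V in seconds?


t = x / V
= 2240 / 3785
= 0.5918 s

0.5918


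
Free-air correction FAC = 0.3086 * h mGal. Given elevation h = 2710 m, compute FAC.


FAC = 0.3086 * h
= 0.3086 * 2710
= 836.306 mGal

836.306


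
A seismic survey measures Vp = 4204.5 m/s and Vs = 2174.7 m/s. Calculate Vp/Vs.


Vp/Vs = 4204.5 / 2174.7
= 1.9334

1.9334


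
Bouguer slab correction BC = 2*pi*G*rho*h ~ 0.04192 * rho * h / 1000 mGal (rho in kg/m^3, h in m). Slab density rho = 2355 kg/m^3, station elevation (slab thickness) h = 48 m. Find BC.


BC = 0.04192 * rho * h / 1000
= 0.04192 * 2355 * 48 / 1000
= 4.7386 mGal

4.7386


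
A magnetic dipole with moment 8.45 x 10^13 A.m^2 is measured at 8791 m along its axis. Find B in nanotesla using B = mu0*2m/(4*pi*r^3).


m = 8.45 x 10^13 = 84500000000000 A.m^2
2m = 169000000000000 A.m^2
r^3 = 8791^3 = 679383257671
B = (4pi*10^-7) * 169000000000000 / (4*pi * 679383257671) * 1e9
= 212371663.38267 / 8537381805084.46 * 1e9
= 24875.5026 nT

24875.5026


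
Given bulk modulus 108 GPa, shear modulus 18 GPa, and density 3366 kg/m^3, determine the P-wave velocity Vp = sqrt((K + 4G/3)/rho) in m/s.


First compute the effective modulus:
K + 4G/3 = 108e9 + 4*18e9/3 = 132000000000.0 Pa
Then divide by density:
132000000000.0 / 3366 = 39215686.2745 Pa/(kg/m^3)
Take the square root:
Vp = sqrt(39215686.2745) = 6262.24 m/s

6262.24


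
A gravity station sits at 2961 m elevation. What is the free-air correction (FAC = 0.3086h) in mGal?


FAC = 0.3086 * h
= 0.3086 * 2961
= 913.7646 mGal

913.7646


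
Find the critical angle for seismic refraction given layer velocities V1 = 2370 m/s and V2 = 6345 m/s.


V1/V2 = 2370/6345 = 0.373522
theta_c = arcsin(0.373522) = 21.933 degrees

21.933


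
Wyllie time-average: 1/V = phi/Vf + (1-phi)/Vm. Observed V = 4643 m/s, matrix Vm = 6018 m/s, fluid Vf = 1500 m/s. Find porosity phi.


1/V - 1/Vm = 1/4643 - 1/6018 = 4.921e-05
1/Vf - 1/Vm = 1/1500 - 1/6018 = 0.0005005
phi = 4.921e-05 / 0.0005005 = 0.0983

0.0983


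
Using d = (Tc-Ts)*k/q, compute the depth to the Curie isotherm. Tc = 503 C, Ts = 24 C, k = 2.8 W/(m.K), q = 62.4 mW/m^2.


T_Curie - T_surf = 503 - 24 = 479 C
Convert q to W/m^2: 62.4 mW/m^2 = 0.0624 W/m^2
d = 479 * 2.8 / 0.0624 = 21493.59 m

21493.59


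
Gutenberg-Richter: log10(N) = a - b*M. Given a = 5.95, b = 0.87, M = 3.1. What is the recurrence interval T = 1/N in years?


log10(N) = 5.95 - 0.87*3.1 = 3.253
N = 10^3.253 = 1790.605854
T = 1/N = 1/1790.605854 = 0.0006 years

6.000000e-04


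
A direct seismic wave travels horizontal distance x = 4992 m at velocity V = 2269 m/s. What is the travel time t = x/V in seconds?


t = x / V
= 4992 / 2269
= 2.2001 s

2.2001


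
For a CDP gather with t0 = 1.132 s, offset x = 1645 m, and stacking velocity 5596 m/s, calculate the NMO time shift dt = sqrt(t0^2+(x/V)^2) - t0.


x/Vnmo = 1645/5596 = 0.29396
(x/Vnmo)^2 = 0.086412
t0^2 = 1.281424
sqrt(1.281424 + 0.086412) = 1.169545
dt = 1.169545 - 1.132 = 0.037545

0.037545


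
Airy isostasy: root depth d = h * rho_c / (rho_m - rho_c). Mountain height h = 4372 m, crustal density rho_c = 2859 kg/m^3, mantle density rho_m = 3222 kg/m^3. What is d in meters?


rho_m - rho_c = 3222 - 2859 = 363
d = 4372 * 2859 / 363
= 12499548 / 363
= 34434.02 m

34434.02


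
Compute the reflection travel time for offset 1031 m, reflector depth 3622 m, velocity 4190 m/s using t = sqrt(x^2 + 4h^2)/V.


x^2 + 4h^2 = 1031^2 + 4*3622^2 = 1062961 + 52475536 = 53538497
sqrt(53538497) = 7317.0005
t = 7317.0005 / 4190 = 1.7463 s

1.7463


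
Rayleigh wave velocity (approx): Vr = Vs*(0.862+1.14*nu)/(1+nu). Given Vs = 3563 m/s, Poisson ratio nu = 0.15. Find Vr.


Numerator factor = 0.862 + 1.14*0.15 = 1.033
Denominator = 1 + 0.15 = 1.15
Vr = 3563 * 1.033 / 1.15 = 3200.5 m/s

3200.5


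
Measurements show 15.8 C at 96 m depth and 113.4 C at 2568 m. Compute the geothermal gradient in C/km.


dT = 113.4 - 15.8 = 97.6 C
dz = 2568 - 96 = 2472 m
gradient = dT/dz * 1000 = 97.6/2472 * 1000 = 39.4822 C/km

39.4822


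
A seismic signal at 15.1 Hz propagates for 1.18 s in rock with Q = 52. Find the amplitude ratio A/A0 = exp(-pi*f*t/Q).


pi*f*t/Q = pi*15.1*1.18/52 = 1.076479
A/A0 = exp(-1.076479) = 0.340793

0.340793


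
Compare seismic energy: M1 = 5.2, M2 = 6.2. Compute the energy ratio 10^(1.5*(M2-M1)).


M2 - M1 = 6.2 - 5.2 = 1.0
1.5 * 1.0 = 1.5
ratio = 10^1.5 = 31.62

31.62


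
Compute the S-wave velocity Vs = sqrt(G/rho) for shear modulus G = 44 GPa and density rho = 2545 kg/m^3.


Convert G to Pa: G = 44e9 Pa
Compute G/rho = 44e9 / 2545 = 17288801.5717
Vs = sqrt(17288801.5717) = 4157.98 m/s

4157.98


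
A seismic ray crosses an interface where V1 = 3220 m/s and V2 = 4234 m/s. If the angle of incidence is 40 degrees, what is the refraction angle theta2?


sin(theta1) = sin(40 deg) = 0.642788
sin(theta2) = V2/V1 * sin(theta1) = 4234/3220 * 0.642788 = 0.845206
theta2 = arcsin(0.845206) = 57.694 degrees

57.694


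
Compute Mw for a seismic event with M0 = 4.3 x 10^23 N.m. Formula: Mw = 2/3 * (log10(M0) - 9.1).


log10(M0) = log10(4.3 x 10^23) = 23.6335
Mw = 2/3 * (23.6335 - 9.1)
= 2/3 * 14.5335
= 9.69

9.69


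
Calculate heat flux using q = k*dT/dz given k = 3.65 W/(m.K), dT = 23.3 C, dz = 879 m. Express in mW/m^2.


q = k * dT / dz * 1000
= 3.65 * 23.3 / 879 * 1000
= 0.096752 * 1000
= 96.752 mW/m^2

96.752


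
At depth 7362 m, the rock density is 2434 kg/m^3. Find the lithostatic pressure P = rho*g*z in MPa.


P = rho * g * z / 1e6
= 2434 * 9.81 * 7362 / 1e6
= 175786449.48 / 1e6
= 175.7864 MPa

175.7864


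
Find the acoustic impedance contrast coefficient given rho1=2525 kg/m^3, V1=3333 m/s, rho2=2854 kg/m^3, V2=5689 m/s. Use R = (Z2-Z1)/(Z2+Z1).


Z1 = 2525 * 3333 = 8415825
Z2 = 2854 * 5689 = 16236406
R = (16236406 - 8415825) / (16236406 + 8415825) = 7820581 / 24652231 = 0.3172

0.3172


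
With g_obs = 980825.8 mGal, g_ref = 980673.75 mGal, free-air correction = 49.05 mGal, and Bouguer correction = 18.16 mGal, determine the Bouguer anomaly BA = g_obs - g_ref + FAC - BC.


BA = g_obs - g_ref + FAC - BC
= 980825.8 - 980673.75 + 49.05 - 18.16
= 182.94 mGal

182.94


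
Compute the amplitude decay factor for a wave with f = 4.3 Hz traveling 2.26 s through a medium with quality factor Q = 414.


pi*f*t/Q = pi*4.3*2.26/414 = 0.073744
A/A0 = exp(-0.073744) = 0.92891

0.92891


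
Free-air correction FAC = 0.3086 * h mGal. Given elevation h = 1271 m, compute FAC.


FAC = 0.3086 * h
= 0.3086 * 1271
= 392.2306 mGal

392.2306


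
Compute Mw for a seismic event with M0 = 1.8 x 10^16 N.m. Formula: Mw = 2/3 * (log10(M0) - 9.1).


log10(M0) = log10(1.8 x 10^16) = 16.2553
Mw = 2/3 * (16.2553 - 9.1)
= 2/3 * 7.1553
= 4.77

4.77


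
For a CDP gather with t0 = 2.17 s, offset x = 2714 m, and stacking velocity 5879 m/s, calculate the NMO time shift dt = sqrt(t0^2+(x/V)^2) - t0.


x/Vnmo = 2714/5879 = 0.461643
(x/Vnmo)^2 = 0.213114
t0^2 = 4.7089
sqrt(4.7089 + 0.213114) = 2.218561
dt = 2.218561 - 2.17 = 0.048561

0.048561


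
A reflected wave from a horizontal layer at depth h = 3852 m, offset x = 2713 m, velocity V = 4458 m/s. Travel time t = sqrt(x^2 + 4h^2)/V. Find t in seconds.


x^2 + 4h^2 = 2713^2 + 4*3852^2 = 7360369 + 59351616 = 66711985
sqrt(66711985) = 8167.7405
t = 8167.7405 / 4458 = 1.8322 s

1.8322


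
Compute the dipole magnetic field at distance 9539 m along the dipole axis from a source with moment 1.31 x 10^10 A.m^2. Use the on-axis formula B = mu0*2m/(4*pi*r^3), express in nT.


m = 1.31 x 10^10 = 13100000000 A.m^2
2m = 26200000000 A.m^2
r^3 = 9539^3 = 867977657819
B = (4pi*10^-7) * 26200000000 / (4*pi * 867977657819) * 1e9
= 32923.89101 / 10907328933136.98 * 1e9
= 3.0185 nT

3.0185


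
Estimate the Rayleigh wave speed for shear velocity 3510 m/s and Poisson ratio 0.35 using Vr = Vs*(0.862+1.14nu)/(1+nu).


Numerator factor = 0.862 + 1.14*0.35 = 1.261
Denominator = 1 + 0.35 = 1.35
Vr = 3510 * 1.261 / 1.35 = 3278.6 m/s

3278.6


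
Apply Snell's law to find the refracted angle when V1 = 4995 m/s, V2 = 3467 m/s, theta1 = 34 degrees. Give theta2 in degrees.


sin(theta1) = sin(34 deg) = 0.559193
sin(theta2) = V2/V1 * sin(theta1) = 3467/4995 * 0.559193 = 0.388132
theta2 = arcsin(0.388132) = 22.8383 degrees

22.8383


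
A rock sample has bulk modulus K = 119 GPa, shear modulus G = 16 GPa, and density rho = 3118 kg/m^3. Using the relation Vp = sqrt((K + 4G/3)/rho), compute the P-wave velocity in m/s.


First compute the effective modulus:
K + 4G/3 = 119e9 + 4*16e9/3 = 140333333333.33 Pa
Then divide by density:
140333333333.33 / 3118 = 45007483.4295 Pa/(kg/m^3)
Take the square root:
Vp = sqrt(45007483.4295) = 6708.76 m/s

6708.76


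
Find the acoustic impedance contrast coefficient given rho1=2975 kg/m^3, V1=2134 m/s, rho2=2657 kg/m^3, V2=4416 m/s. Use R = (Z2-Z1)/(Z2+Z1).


Z1 = 2975 * 2134 = 6348650
Z2 = 2657 * 4416 = 11733312
R = (11733312 - 6348650) / (11733312 + 6348650) = 5384662 / 18081962 = 0.2978

0.2978


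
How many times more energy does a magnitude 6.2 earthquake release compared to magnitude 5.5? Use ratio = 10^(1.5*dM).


M2 - M1 = 6.2 - 5.5 = 0.7
1.5 * 0.7 = 1.05
ratio = 10^1.05 = 11.22

11.22


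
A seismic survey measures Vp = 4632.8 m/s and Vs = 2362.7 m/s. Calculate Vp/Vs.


Vp/Vs = 4632.8 / 2362.7
= 1.9608

1.9608


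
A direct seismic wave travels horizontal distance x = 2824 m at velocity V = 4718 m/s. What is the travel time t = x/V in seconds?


t = x / V
= 2824 / 4718
= 0.5986 s

0.5986


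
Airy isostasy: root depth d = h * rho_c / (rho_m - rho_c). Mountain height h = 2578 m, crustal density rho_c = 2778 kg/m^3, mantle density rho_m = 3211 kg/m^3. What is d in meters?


rho_m - rho_c = 3211 - 2778 = 433
d = 2578 * 2778 / 433
= 7161684 / 433
= 16539.69 m

16539.69


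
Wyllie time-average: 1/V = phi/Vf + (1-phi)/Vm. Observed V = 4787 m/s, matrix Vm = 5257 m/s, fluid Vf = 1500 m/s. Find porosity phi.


1/V - 1/Vm = 1/4787 - 1/5257 = 1.868e-05
1/Vf - 1/Vm = 1/1500 - 1/5257 = 0.00047644
phi = 1.868e-05 / 0.00047644 = 0.0392

0.0392


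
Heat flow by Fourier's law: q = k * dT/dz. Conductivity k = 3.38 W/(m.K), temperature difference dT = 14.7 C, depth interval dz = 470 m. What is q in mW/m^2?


q = k * dT / dz * 1000
= 3.38 * 14.7 / 470 * 1000
= 0.105715 * 1000
= 105.7149 mW/m^2

105.7149


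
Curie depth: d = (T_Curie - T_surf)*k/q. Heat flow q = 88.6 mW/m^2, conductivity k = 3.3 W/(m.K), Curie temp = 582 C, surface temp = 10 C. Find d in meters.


T_Curie - T_surf = 582 - 10 = 572 C
Convert q to W/m^2: 88.6 mW/m^2 = 0.0886 W/m^2
d = 572 * 3.3 / 0.0886 = 21304.74 m

21304.74


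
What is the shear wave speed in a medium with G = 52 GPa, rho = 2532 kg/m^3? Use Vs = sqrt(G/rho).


Convert G to Pa: G = 52e9 Pa
Compute G/rho = 52e9 / 2532 = 20537124.8025
Vs = sqrt(20537124.8025) = 4531.79 m/s

4531.79


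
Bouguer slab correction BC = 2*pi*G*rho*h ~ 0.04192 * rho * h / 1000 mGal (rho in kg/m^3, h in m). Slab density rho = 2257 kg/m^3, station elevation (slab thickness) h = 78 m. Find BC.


BC = 0.04192 * rho * h / 1000
= 0.04192 * 2257 * 78 / 1000
= 7.3798 mGal

7.3798


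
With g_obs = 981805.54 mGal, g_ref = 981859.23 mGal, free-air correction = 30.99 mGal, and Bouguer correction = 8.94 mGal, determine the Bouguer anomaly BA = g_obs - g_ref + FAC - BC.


BA = g_obs - g_ref + FAC - BC
= 981805.54 - 981859.23 + 30.99 - 8.94
= -31.64 mGal

-31.64


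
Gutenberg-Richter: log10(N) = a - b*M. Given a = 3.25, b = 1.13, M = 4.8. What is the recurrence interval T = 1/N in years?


log10(N) = 3.25 - 1.13*4.8 = -2.174
N = 10^-2.174 = 0.006699
T = 1/N = 1/0.006699 = 149.2794 years

149.2794


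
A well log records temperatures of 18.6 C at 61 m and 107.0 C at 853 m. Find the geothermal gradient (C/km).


dT = 107.0 - 18.6 = 88.4 C
dz = 853 - 61 = 792 m
gradient = dT/dz * 1000 = 88.4/792 * 1000 = 111.6162 C/km

111.6162


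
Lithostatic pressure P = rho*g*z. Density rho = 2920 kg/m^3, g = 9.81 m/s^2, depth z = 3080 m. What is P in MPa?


P = rho * g * z / 1e6
= 2920 * 9.81 * 3080 / 1e6
= 88227216.0 / 1e6
= 88.2272 MPa

88.2272


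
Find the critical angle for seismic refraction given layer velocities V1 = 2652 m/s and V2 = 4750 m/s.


V1/V2 = 2652/4750 = 0.558316
theta_c = arcsin(0.558316) = 33.9394 degrees

33.9394


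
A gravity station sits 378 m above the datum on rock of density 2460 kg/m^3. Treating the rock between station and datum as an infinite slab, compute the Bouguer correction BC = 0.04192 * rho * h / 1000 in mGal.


BC = 0.04192 * rho * h / 1000
= 0.04192 * 2460 * 378 / 1000
= 38.9806 mGal

38.9806


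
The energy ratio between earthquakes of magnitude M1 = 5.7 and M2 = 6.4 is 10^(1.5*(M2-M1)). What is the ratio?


M2 - M1 = 6.4 - 5.7 = 0.7
1.5 * 0.7 = 1.05
ratio = 10^1.05 = 11.22

11.22


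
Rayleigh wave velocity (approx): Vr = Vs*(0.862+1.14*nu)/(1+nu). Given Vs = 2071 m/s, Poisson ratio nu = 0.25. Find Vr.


Numerator factor = 0.862 + 1.14*0.25 = 1.147
Denominator = 1 + 0.25 = 1.25
Vr = 2071 * 1.147 / 1.25 = 1900.35 m/s

1900.35


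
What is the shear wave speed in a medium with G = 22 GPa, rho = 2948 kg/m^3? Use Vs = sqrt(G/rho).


Convert G to Pa: G = 22e9 Pa
Compute G/rho = 22e9 / 2948 = 7462686.5672
Vs = sqrt(7462686.5672) = 2731.79 m/s

2731.79


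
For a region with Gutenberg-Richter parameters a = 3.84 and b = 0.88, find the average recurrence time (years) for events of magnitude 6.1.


log10(N) = 3.84 - 0.88*6.1 = -1.528
N = 10^-1.528 = 0.029648
T = 1/N = 1/0.029648 = 33.7287 years

33.7287


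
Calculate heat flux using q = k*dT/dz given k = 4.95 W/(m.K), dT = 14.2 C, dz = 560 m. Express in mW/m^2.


q = k * dT / dz * 1000
= 4.95 * 14.2 / 560 * 1000
= 0.125518 * 1000
= 125.5179 mW/m^2

125.5179


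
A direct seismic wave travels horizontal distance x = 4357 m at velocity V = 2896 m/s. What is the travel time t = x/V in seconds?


t = x / V
= 4357 / 2896
= 1.5045 s

1.5045


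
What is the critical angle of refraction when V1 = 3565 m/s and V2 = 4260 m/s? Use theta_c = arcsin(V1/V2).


V1/V2 = 3565/4260 = 0.836854
theta_c = arcsin(0.836854) = 56.8094 degrees

56.8094


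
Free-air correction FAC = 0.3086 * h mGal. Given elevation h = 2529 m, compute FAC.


FAC = 0.3086 * h
= 0.3086 * 2529
= 780.4494 mGal

780.4494


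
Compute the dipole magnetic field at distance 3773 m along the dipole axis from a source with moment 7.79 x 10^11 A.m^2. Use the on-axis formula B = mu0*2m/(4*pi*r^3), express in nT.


m = 7.79 x 10^11 = 779000000000 A.m^2
2m = 1558000000000 A.m^2
r^3 = 3773^3 = 53710650917
B = (4pi*10^-7) * 1558000000000 / (4*pi * 53710650917) * 1e9
= 1957840.541717 / 674947945361.49 * 1e9
= 2900.7282 nT

2900.7282


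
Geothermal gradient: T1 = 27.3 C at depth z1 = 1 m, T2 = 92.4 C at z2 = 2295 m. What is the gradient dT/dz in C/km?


dT = 92.4 - 27.3 = 65.1 C
dz = 2295 - 1 = 2294 m
gradient = dT/dz * 1000 = 65.1/2294 * 1000 = 28.3784 C/km

28.3784


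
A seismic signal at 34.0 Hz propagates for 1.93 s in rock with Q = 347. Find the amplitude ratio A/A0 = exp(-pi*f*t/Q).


pi*f*t/Q = pi*34.0*1.93/347 = 0.594096
A/A0 = exp(-0.594096) = 0.552061

0.552061


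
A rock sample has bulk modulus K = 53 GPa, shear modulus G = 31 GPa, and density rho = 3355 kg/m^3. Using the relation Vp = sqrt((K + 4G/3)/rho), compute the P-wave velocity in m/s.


First compute the effective modulus:
K + 4G/3 = 53e9 + 4*31e9/3 = 94333333333.33 Pa
Then divide by density:
94333333333.33 / 3355 = 28117237.9533 Pa/(kg/m^3)
Take the square root:
Vp = sqrt(28117237.9533) = 5302.57 m/s

5302.57


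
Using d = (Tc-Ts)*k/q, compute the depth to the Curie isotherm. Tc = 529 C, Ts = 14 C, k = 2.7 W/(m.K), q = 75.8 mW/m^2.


T_Curie - T_surf = 529 - 14 = 515 C
Convert q to W/m^2: 75.8 mW/m^2 = 0.0758 W/m^2
d = 515 * 2.7 / 0.0758 = 18344.33 m

18344.33


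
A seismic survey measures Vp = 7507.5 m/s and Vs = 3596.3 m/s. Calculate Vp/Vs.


Vp/Vs = 7507.5 / 3596.3
= 2.0876

2.0876


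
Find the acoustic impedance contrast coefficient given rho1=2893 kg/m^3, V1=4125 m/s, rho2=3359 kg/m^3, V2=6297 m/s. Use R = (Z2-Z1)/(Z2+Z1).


Z1 = 2893 * 4125 = 11933625
Z2 = 3359 * 6297 = 21151623
R = (21151623 - 11933625) / (21151623 + 11933625) = 9217998 / 33085248 = 0.2786

0.2786


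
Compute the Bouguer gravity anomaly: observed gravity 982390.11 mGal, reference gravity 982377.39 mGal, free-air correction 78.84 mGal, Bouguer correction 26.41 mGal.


BA = g_obs - g_ref + FAC - BC
= 982390.11 - 982377.39 + 78.84 - 26.41
= 65.15 mGal

65.15


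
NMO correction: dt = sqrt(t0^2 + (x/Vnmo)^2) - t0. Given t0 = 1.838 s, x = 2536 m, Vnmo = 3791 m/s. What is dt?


x/Vnmo = 2536/3791 = 0.668953
(x/Vnmo)^2 = 0.447498
t0^2 = 3.378244
sqrt(3.378244 + 0.447498) = 1.95595
dt = 1.95595 - 1.838 = 0.11795

0.11795


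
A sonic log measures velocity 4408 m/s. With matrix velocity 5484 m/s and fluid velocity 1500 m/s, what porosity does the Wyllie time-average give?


1/V - 1/Vm = 1/4408 - 1/5484 = 4.451e-05
1/Vf - 1/Vm = 1/1500 - 1/5484 = 0.00048432
phi = 4.451e-05 / 0.00048432 = 0.0919

0.0919


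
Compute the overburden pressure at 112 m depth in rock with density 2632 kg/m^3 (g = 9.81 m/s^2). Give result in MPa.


P = rho * g * z / 1e6
= 2632 * 9.81 * 112 / 1e6
= 2891831.04 / 1e6
= 2.8918 MPa

2.8918


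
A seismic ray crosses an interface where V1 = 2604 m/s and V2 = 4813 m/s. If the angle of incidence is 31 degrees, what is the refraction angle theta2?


sin(theta1) = sin(31 deg) = 0.515038
sin(theta2) = V2/V1 * sin(theta1) = 4813/2604 * 0.515038 = 0.95195
theta2 = arcsin(0.95195) = 72.1664 degrees

72.1664
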